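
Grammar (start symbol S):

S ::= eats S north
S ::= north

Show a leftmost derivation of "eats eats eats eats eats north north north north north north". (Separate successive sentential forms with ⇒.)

S ⇒ eats S north   [S ::= eats S north]
eats S north ⇒ eats eats S north north   [S ::= eats S north]
eats eats S north north ⇒ eats eats eats S north north north   [S ::= eats S north]
eats eats eats S north north north ⇒ eats eats eats eats S north north north north   [S ::= eats S north]
eats eats eats eats S north north north north ⇒ eats eats eats eats eats S north north north north north   [S ::= eats S north]
eats eats eats eats eats S north north north north north ⇒ eats eats eats eats eats north north north north north north   [S ::= north]

S ⇒ eats S north ⇒ eats eats S north north ⇒ eats eats eats S north north north ⇒ eats eats eats eats S north north north north ⇒ eats eats eats eats eats S north north north north north ⇒ eats eats eats eats eats north north north north north north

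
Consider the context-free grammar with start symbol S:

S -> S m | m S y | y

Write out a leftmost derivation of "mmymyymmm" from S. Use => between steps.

S => Sm   [S -> S m]
Sm => Smm   [S -> S m]
Smm => Smmm   [S -> S m]
Smmm => mSymmm   [S -> m S y]
mSymmm => mmSyymmm   [S -> m S y]
mmSyymmm => mmSmyymmm   [S -> S m]
mmSmyymmm => mmymyymmm   [S -> y]

S => Sm => Smm => Smmm => mSymmm => mmSyymmm => mmSmyymmm => mmymyymmm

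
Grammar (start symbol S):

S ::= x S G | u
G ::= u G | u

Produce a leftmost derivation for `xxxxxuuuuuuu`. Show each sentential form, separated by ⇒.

S ⇒ xSG ⇒ xxSGG ⇒ xxxSGGG ⇒ xxxxSGGGG ⇒ xxxxxSGGGGG ⇒ xxxxxuGGGGG ⇒ xxxxxuuGGGG ⇒ xxxxxuuuGGG ⇒ xxxxxuuuuGGG ⇒ xxxxxuuuuuGG ⇒ xxxxxuuuuuuG ⇒ xxxxxuuuuuuu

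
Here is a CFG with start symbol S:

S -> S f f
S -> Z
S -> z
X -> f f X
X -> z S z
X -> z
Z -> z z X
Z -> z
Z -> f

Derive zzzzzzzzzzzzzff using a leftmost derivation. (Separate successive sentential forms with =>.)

S => Sff => Zff => zzXff => zzzSzff => zzzZzff => zzzzzXzff => zzzzzzSzzff => zzzzzzZzzff => zzzzzzzzXzzff => zzzzzzzzzSzzzff => zzzzzzzzzzzzzff

S => Sff   [S -> S f f]
Sff => Zff   [S -> Z]
Zff => zzXff   [Z -> z z X]
zzXff => zzzSzff   [X -> z S z]
zzzSzff => zzzZzff   [S -> Z]
zzzZzff => zzzzzXzff   [Z -> z z X]
zzzzzXzff => zzzzzzSzzff   [X -> z S z]
zzzzzzSzzff => zzzzzzZzzff   [S -> Z]
zzzzzzZzzff => zzzzzzzzXzzff   [Z -> z z X]
zzzzzzzzXzzff => zzzzzzzzzSzzzff   [X -> z S z]
zzzzzzzzzSzzzff => zzzzzzzzzzzzzff   [S -> z]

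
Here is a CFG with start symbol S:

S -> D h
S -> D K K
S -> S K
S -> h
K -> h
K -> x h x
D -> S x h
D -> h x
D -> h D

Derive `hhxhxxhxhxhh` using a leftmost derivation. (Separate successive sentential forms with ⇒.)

S⇒Dh⇒hDh⇒hSxhh⇒hSKxhh⇒hSKKxhh⇒hSKKKxhh⇒hhKKKxhh⇒hhxhxKKxhh⇒hhxhxxhxKxhh⇒hhxhxxhxhxhh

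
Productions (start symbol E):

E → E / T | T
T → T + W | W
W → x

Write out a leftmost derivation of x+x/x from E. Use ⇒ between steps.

E⇒E/T⇒T/T⇒T+W/T⇒W+W/T⇒x+W/T⇒x+x/T⇒x+x/W⇒x+x/x

E ⇒ E/T   [E → E / T]
E/T ⇒ T/T   [E → T]
T/T ⇒ T+W/T   [T → T + W]
T+W/T ⇒ W+W/T   [T → W]
W+W/T ⇒ x+W/T   [W → x]
x+W/T ⇒ x+x/T   [W → x]
x+x/T ⇒ x+x/W   [T → W]
x+x/W ⇒ x+x/x   [W → x]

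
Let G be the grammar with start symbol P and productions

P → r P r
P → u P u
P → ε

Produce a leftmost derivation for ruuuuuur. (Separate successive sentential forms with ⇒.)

P ⇒ rPr ⇒ ruPur ⇒ ruuPuur ⇒ ruuuPuuur ⇒ ruuuuuur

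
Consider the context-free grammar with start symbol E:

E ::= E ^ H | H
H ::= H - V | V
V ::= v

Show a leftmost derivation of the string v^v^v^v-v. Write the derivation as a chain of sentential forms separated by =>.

E => E^H => E^H^H => E^H^H^H => H^H^H^H => V^H^H^H => v^H^H^H => v^V^H^H => v^v^H^H => v^v^V^H => v^v^v^H => v^v^v^H-V => v^v^v^V-V => v^v^v^v-V => v^v^v^v-v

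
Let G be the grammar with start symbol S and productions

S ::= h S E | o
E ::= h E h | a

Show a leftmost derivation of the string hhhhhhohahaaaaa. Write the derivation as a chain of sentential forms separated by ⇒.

S⇒hSE⇒hhSEE⇒hhhSEEE⇒hhhhSEEEE⇒hhhhhSEEEEE⇒hhhhhhSEEEEEE⇒hhhhhhoEEEEEE⇒hhhhhhohEhEEEEE⇒hhhhhhohahEEEEE⇒hhhhhhohahaEEEE⇒hhhhhhohahaaEEE⇒hhhhhhohahaaaEE⇒hhhhhhohahaaaaE⇒hhhhhhohahaaaaa

S ⇒ hSE   [S ::= h S E]
hSE ⇒ hhSEE   [S ::= h S E]
hhSEE ⇒ hhhSEEE   [S ::= h S E]
hhhSEEE ⇒ hhhhSEEEE   [S ::= h S E]
hhhhSEEEE ⇒ hhhhhSEEEEE   [S ::= h S E]
hhhhhSEEEEE ⇒ hhhhhhSEEEEEE   [S ::= h S E]
hhhhhhSEEEEEE ⇒ hhhhhhoEEEEEE   [S ::= o]
hhhhhhoEEEEEE ⇒ hhhhhhohEhEEEEE   [E ::= h E h]
hhhhhhohEhEEEEE ⇒ hhhhhhohahEEEEE   [E ::= a]
hhhhhhohahEEEEE ⇒ hhhhhhohahaEEEE   [E ::= a]
hhhhhhohahaEEEE ⇒ hhhhhhohahaaEEE   [E ::= a]
hhhhhhohahaaEEE ⇒ hhhhhhohahaaaEE   [E ::= a]
hhhhhhohahaaaEE ⇒ hhhhhhohahaaaaE   [E ::= a]
hhhhhhohahaaaaE ⇒ hhhhhhohahaaaaa   [E ::= a]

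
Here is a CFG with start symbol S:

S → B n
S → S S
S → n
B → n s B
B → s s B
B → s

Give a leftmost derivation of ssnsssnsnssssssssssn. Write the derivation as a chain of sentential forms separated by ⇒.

S ⇒ Bn   [S → B n]
Bn ⇒ ssBn   [B → s s B]
ssBn ⇒ ssnsBn   [B → n s B]
ssnsBn ⇒ ssnsssBn   [B → s s B]
ssnsssBn ⇒ ssnsssnsBn   [B → n s B]
ssnsssnsBn ⇒ ssnsssnsnsBn   [B → n s B]
ssnsssnsnsBn ⇒ ssnsssnsnsssBn   [B → s s B]
ssnsssnsnsssBn ⇒ ssnsssnsnsssssBn   [B → s s B]
ssnsssnsnsssssBn ⇒ ssnsssnsnsssssssBn   [B → s s B]
ssnsssnsnsssssssBn ⇒ ssnsssnsnsssssssssBn   [B → s s B]
ssnsssnsnsssssssssBn ⇒ ssnsssnsnssssssssssn   [B → s]

S ⇒ Bn ⇒ ssBn ⇒ ssnsBn ⇒ ssnsssBn ⇒ ssnsssnsBn ⇒ ssnsssnsnsBn ⇒ ssnsssnsnsssBn ⇒ ssnsssnsnsssssBn ⇒ ssnsssnsnsssssssBn ⇒ ssnsssnsnsssssssssBn ⇒ ssnsssnsnssssssssssn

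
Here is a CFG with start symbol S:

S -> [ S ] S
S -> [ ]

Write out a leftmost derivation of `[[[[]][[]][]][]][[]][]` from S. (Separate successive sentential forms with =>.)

S => [S]S   [S -> [ S ] S]
[S]S => [[S]S]S   [S -> [ S ] S]
[[S]S]S => [[[S]S]S]S   [S -> [ S ] S]
[[[S]S]S]S => [[[[]]S]S]S   [S -> [ ]]
[[[[]]S]S]S => [[[[]][S]S]S]S   [S -> [ S ] S]
[[[[]][S]S]S]S => [[[[]][[]]S]S]S   [S -> [ ]]
[[[[]][[]]S]S]S => [[[[]][[]][]]S]S   [S -> [ ]]
[[[[]][[]][]]S]S => [[[[]][[]][]][]]S   [S -> [ ]]
[[[[]][[]][]][]]S => [[[[]][[]][]][]][S]S   [S -> [ S ] S]
[[[[]][[]][]][]][S]S => [[[[]][[]][]][]][[]]S   [S -> [ ]]
[[[[]][[]][]][]][[]]S => [[[[]][[]][]][]][[]][]   [S -> [ ]]

S => [S]S => [[S]S]S => [[[S]S]S]S => [[[[]]S]S]S => [[[[]][S]S]S]S => [[[[]][[]]S]S]S => [[[[]][[]][]]S]S => [[[[]][[]][]][]]S => [[[[]][[]][]][]][S]S => [[[[]][[]][]][]][[]]S => [[[[]][[]][]][]][[]][]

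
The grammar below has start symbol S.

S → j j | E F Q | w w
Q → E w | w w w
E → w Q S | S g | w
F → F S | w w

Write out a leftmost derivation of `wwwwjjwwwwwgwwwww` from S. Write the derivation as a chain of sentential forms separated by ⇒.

S ⇒ EFQ   [S → E F Q]
EFQ ⇒ SgFQ   [E → S g]
SgFQ ⇒ EFQgFQ   [S → E F Q]
EFQgFQ ⇒ wQSFQgFQ   [E → w Q S]
wQSFQgFQ ⇒ wwwwSFQgFQ   [Q → w w w]
wwwwSFQgFQ ⇒ wwwwjjFQgFQ   [S → j j]
wwwwjjFQgFQ ⇒ wwwwjjwwQgFQ   [F → w w]
wwwwjjwwQgFQ ⇒ wwwwjjwwwwwgFQ   [Q → w w w]
wwwwjjwwwwwgFQ ⇒ wwwwjjwwwwwgwwQ   [F → w w]
wwwwjjwwwwwgwwQ ⇒ wwwwjjwwwwwgwwwww   [Q → w w w]

S ⇒ EFQ ⇒ SgFQ ⇒ EFQgFQ ⇒ wQSFQgFQ ⇒ wwwwSFQgFQ ⇒ wwwwjjFQgFQ ⇒ wwwwjjwwQgFQ ⇒ wwwwjjwwwwwgFQ ⇒ wwwwjjwwwwwgwwQ ⇒ wwwwjjwwwwwgwwwww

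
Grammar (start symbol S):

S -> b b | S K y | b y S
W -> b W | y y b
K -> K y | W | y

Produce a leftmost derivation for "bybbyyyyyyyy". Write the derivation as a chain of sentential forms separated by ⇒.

S⇒SKy⇒SKyKy⇒SKyKyKy⇒bySKyKyKy⇒bySKyKyKyKy⇒bybbKyKyKyKy⇒bybbyyKyKyKy⇒bybbyyyyKyKy⇒bybbyyyyyyKy⇒bybbyyyyyyyy

S ⇒ SKy   [S -> S K y]
SKy ⇒ SKyKy   [S -> S K y]
SKyKy ⇒ SKyKyKy   [S -> S K y]
SKyKyKy ⇒ bySKyKyKy   [S -> b y S]
bySKyKyKy ⇒ bySKyKyKyKy   [S -> S K y]
bySKyKyKyKy ⇒ bybbKyKyKyKy   [S -> b b]
bybbKyKyKyKy ⇒ bybbyyKyKyKy   [K -> y]
bybbyyKyKyKy ⇒ bybbyyyyKyKy   [K -> y]
bybbyyyyKyKy ⇒ bybbyyyyyyKy   [K -> y]
bybbyyyyyyKy ⇒ bybbyyyyyyyy   [K -> y]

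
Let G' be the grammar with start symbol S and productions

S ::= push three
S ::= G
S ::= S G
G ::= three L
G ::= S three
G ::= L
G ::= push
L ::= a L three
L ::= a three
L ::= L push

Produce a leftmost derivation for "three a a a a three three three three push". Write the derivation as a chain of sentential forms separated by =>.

S => G => three L => three L push => three a L three push => three a a L three three push => three a a a L three three three push => three a a a a three three three three push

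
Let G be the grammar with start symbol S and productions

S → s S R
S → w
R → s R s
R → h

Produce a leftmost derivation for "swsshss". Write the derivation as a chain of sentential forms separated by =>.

S => sSR => swR => swsRs => swssRss => swsshss

S => sSR   [S → s S R]
sSR => swR   [S → w]
swR => swsRs   [R → s R s]
swsRs => swssRss   [R → s R s]
swssRss => swsshss   [R → h]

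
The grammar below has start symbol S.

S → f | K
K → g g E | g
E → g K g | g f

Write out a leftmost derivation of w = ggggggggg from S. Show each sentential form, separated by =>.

S => K   [S → K]
K => ggE   [K → g g E]
ggE => gggKg   [E → g K g]
gggKg => gggggEg   [K → g g E]
gggggEg => ggggggKgg   [E → g K g]
ggggggKgg => ggggggggg   [K → g]

S=>K=>ggE=>gggKg=>gggggEg=>ggggggKgg=>ggggggggg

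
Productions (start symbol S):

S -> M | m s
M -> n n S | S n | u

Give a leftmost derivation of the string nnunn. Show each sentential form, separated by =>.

S => M => Sn => Mn => nnSn => nnMn => nnSnn => nnMnn => nnunn

S => M   [S -> M]
M => Sn   [M -> S n]
Sn => Mn   [S -> M]
Mn => nnSn   [M -> n n S]
nnSn => nnMn   [S -> M]
nnMn => nnSnn   [M -> S n]
nnSnn => nnMnn   [S -> M]
nnMnn => nnunn   [M -> u]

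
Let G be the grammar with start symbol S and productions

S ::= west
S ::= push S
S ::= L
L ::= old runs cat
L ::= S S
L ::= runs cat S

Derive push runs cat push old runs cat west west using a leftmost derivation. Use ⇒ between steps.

S ⇒ L ⇒ S S ⇒ L S ⇒ S S S ⇒ push S S S ⇒ push L S S ⇒ push runs cat S S S ⇒ push runs cat push S S S ⇒ push runs cat push L S S ⇒ push runs cat push old runs cat S S ⇒ push runs cat push old runs cat west S ⇒ push runs cat push old runs cat west west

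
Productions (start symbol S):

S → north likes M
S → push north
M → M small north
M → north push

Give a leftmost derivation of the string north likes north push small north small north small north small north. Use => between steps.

S => north likes M   [S → north likes M]
north likes M => north likes M small north   [M → M small north]
north likes M small north => north likes M small north small north   [M → M small north]
north likes M small north small north => north likes M small north small north small north   [M → M small north]
north likes M small north small north small north => north likes M small north small north small north small north   [M → M small north]
north likes M small north small north small north small north => north likes north push small north small north small north small north   [M → north push]

S => north likes M => north likes M small north => north likes M small north small north => north likes M small north small north small north => north likes M small north small north small north small north => north likes north push small north small north small north small north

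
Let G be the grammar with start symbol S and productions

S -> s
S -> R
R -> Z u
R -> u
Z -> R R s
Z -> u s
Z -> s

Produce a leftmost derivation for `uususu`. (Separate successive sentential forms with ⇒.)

S ⇒ R ⇒ Zu ⇒ RRsu ⇒ uRsu ⇒ uZusu ⇒ uususu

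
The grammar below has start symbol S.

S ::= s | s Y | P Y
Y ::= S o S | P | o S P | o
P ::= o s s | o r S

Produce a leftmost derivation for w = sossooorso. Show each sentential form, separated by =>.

S => sY   [S ::= s Y]
sY => sSoS   [Y ::= S o S]
sSoS => sPYoS   [S ::= P Y]
sPYoS => sossYoS   [P ::= o s s]
sossYoS => sossooS   [Y ::= o]
sossooS => sossooPY   [S ::= P Y]
sossooPY => sossooorSY   [P ::= o r S]
sossooorSY => sossooorsY   [S ::= s]
sossooorsY => sossooorso   [Y ::= o]

S=>sY=>sSoS=>sPYoS=>sossYoS=>sossooS=>sossooPY=>sossooorSY=>sossooorsY=>sossooorso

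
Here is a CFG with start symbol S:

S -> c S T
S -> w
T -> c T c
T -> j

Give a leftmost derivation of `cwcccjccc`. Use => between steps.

S => cST   [S -> c S T]
cST => cwT   [S -> w]
cwT => cwcTc   [T -> c T c]
cwcTc => cwccTcc   [T -> c T c]
cwccTcc => cwcccTccc   [T -> c T c]
cwcccTccc => cwcccjccc   [T -> j]

S=>cST=>cwT=>cwcTc=>cwccTcc=>cwcccTccc=>cwcccjccc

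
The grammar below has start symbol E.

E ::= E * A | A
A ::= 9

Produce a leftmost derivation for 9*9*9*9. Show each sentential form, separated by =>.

E => E*A => E*A*A => E*A*A*A => A*A*A*A => 9*A*A*A => 9*9*A*A => 9*9*9*A => 9*9*9*9

E => E*A   [E ::= E * A]
E*A => E*A*A   [E ::= E * A]
E*A*A => E*A*A*A   [E ::= E * A]
E*A*A*A => A*A*A*A   [E ::= A]
A*A*A*A => 9*A*A*A   [A ::= 9]
9*A*A*A => 9*9*A*A   [A ::= 9]
9*9*A*A => 9*9*9*A   [A ::= 9]
9*9*9*A => 9*9*9*9   [A ::= 9]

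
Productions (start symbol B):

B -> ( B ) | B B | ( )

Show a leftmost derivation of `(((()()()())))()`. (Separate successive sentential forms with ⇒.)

B ⇒ BB ⇒ (B)B ⇒ ((B))B ⇒ (((B)))B ⇒ (((BB)))B ⇒ (((BBB)))B ⇒ (((BBBB)))B ⇒ (((()BBB)))B ⇒ (((()()BB)))B ⇒ (((()()()B)))B ⇒ (((()()()())))B ⇒ (((()()()())))()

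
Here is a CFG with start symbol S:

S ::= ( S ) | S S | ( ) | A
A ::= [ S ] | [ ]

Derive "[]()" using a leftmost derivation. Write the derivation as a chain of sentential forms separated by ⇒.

S ⇒ SS   [S ::= S S]
SS ⇒ AS   [S ::= A]
AS ⇒ []S   [A ::= [ ]]
[]S ⇒ []()   [S ::= ( )]

S ⇒ SS ⇒ AS ⇒ []S ⇒ []()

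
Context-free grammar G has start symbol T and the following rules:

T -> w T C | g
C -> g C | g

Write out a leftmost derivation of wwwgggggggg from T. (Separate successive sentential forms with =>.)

T => wTC   [T -> w T C]
wTC => wwTCC   [T -> w T C]
wwTCC => wwwTCCC   [T -> w T C]
wwwTCCC => wwwgCCC   [T -> g]
wwwgCCC => wwwggCC   [C -> g]
wwwggCC => wwwgggCC   [C -> g C]
wwwgggCC => wwwggggCC   [C -> g C]
wwwggggCC => wwwgggggC   [C -> g]
wwwgggggC => wwwggggggC   [C -> g C]
wwwggggggC => wwwgggggggC   [C -> g C]
wwwgggggggC => wwwgggggggg   [C -> g]

T=>wTC=>wwTCC=>wwwTCCC=>wwwgCCC=>wwwggCC=>wwwgggCC=>wwwggggCC=>wwwgggggC=>wwwggggggC=>wwwgggggggC=>wwwgggggggg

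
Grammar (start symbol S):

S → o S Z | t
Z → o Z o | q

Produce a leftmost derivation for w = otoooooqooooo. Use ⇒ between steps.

S ⇒ oSZ   [S → o S Z]
oSZ ⇒ otZ   [S → t]
otZ ⇒ otoZo   [Z → o Z o]
otoZo ⇒ otooZoo   [Z → o Z o]
otooZoo ⇒ otoooZooo   [Z → o Z o]
otoooZooo ⇒ otooooZoooo   [Z → o Z o]
otooooZoooo ⇒ otoooooZooooo   [Z → o Z o]
otoooooZooooo ⇒ otoooooqooooo   [Z → q]

S ⇒ oSZ ⇒ otZ ⇒ otoZo ⇒ otooZoo ⇒ otoooZooo ⇒ otooooZoooo ⇒ otoooooZooooo ⇒ otoooooqooooo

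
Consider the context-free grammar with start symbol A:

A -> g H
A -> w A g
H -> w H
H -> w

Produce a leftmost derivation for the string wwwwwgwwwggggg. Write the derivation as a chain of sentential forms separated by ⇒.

A⇒wAg⇒wwAgg⇒wwwAggg⇒wwwwAgggg⇒wwwwwAggggg⇒wwwwwgHggggg⇒wwwwwgwHggggg⇒wwwwwgwwHggggg⇒wwwwwgwwwggggg

A ⇒ wAg   [A -> w A g]
wAg ⇒ wwAgg   [A -> w A g]
wwAgg ⇒ wwwAggg   [A -> w A g]
wwwAggg ⇒ wwwwAgggg   [A -> w A g]
wwwwAgggg ⇒ wwwwwAggggg   [A -> w A g]
wwwwwAggggg ⇒ wwwwwgHggggg   [A -> g H]
wwwwwgHggggg ⇒ wwwwwgwHggggg   [H -> w H]
wwwwwgwHggggg ⇒ wwwwwgwwHggggg   [H -> w H]
wwwwwgwwHggggg ⇒ wwwwwgwwwggggg   [H -> w]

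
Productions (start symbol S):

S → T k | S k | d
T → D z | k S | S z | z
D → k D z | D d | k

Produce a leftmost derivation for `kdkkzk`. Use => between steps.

S => Tk => Szk => Tkzk => kSkzk => kSkkzk => kdkkzk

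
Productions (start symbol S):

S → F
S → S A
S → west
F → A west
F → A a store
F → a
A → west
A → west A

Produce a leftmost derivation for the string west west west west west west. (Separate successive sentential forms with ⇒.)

S ⇒ S A ⇒ S A A ⇒ S A A A ⇒ west A A A ⇒ west west A A A ⇒ west west west A A A ⇒ west west west west A A ⇒ west west west west west A ⇒ west west west west west west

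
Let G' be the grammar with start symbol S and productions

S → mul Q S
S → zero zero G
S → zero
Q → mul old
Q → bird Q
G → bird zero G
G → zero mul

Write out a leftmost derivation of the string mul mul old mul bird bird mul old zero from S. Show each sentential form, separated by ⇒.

S ⇒ mul Q S   [S → mul Q S]
mul Q S ⇒ mul mul old S   [Q → mul old]
mul mul old S ⇒ mul mul old mul Q S   [S → mul Q S]
mul mul old mul Q S ⇒ mul mul old mul bird Q S   [Q → bird Q]
mul mul old mul bird Q S ⇒ mul mul old mul bird bird Q S   [Q → bird Q]
mul mul old mul bird bird Q S ⇒ mul mul old mul bird bird mul old S   [Q → mul old]
mul mul old mul bird bird mul old S ⇒ mul mul old mul bird bird mul old zero   [S → zero]

S ⇒ mul Q S ⇒ mul mul old S ⇒ mul mul old mul Q S ⇒ mul mul old mul bird Q S ⇒ mul mul old mul bird bird Q S ⇒ mul mul old mul bird bird mul old S ⇒ mul mul old mul bird bird mul old zero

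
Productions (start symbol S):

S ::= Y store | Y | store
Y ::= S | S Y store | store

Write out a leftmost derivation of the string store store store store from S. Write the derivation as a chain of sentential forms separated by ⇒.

S ⇒ Y store   [S ::= Y store]
Y store ⇒ S store   [Y ::= S]
S store ⇒ Y store store   [S ::= Y store]
Y store store ⇒ S store store   [Y ::= S]
S store store ⇒ Y store store store   [S ::= Y store]
Y store store store ⇒ store store store store   [Y ::= store]

S ⇒ Y store ⇒ S store ⇒ Y store store ⇒ S store store ⇒ Y store store store ⇒ store store store store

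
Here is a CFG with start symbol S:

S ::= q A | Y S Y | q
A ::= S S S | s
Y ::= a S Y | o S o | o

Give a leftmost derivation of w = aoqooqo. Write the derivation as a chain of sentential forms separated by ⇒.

S⇒YSY⇒aSYSY⇒aYSYYSY⇒aoSYYSY⇒aoqYYSY⇒aoqoYSY⇒aoqooSY⇒aoqooqY⇒aoqooqo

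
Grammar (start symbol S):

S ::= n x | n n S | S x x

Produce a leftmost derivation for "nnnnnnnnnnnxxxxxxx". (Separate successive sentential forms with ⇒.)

S ⇒ nnS ⇒ nnSxx ⇒ nnnnSxx ⇒ nnnnSxxxx ⇒ nnnnnnSxxxx ⇒ nnnnnnnnSxxxx ⇒ nnnnnnnnnnSxxxx ⇒ nnnnnnnnnnSxxxxxx ⇒ nnnnnnnnnnnxxxxxxx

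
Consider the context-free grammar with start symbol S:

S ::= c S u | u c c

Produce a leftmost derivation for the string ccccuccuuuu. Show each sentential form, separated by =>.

S => cSu   [S ::= c S u]
cSu => ccSuu   [S ::= c S u]
ccSuu => cccSuuu   [S ::= c S u]
cccSuuu => ccccSuuuu   [S ::= c S u]
ccccSuuuu => ccccuccuuuu   [S ::= u c c]

S => cSu => ccSuu => cccSuuu => ccccSuuuu => ccccuccuuuu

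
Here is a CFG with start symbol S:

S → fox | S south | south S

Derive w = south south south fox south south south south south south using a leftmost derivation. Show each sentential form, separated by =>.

S => S south => S south south => south S south south => south S south south south => south S south south south south => south south S south south south south => south south S south south south south south => south south S south south south south south south => south south south S south south south south south south => south south south fox south south south south south south

S => S south   [S → S south]
S south => S south south   [S → S south]
S south south => south S south south   [S → south S]
south S south south => south S south south south   [S → S south]
south S south south south => south S south south south south   [S → S south]
south S south south south south => south south S south south south south   [S → south S]
south south S south south south south => south south S south south south south south   [S → S south]
south south S south south south south south => south south S south south south south south south   [S → S south]
south south S south south south south south south => south south south S south south south south south south   [S → south S]
south south south S south south south south south south => south south south fox south south south south south south   [S → fox]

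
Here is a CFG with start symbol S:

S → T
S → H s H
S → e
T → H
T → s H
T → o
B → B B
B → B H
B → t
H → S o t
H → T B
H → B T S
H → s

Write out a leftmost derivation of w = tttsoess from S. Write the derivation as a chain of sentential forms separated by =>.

S => HsH => BTSsH => BHTSsH => BBHTSsH => BBBHTSsH => tBBHTSsH => ttBHTSsH => tttHTSsH => tttsTSsH => tttsoSsH => tttsoesH => tttsoess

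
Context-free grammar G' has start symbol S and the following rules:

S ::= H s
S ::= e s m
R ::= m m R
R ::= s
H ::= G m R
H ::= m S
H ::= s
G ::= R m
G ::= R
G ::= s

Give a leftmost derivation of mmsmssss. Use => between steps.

S => Hs   [S ::= H s]
Hs => mSs   [H ::= m S]
mSs => mHss   [S ::= H s]
mHss => mmSss   [H ::= m S]
mmSss => mmHsss   [S ::= H s]
mmHsss => mmGmRsss   [H ::= G m R]
mmGmRsss => mmRmRsss   [G ::= R]
mmRmRsss => mmsmRsss   [R ::= s]
mmsmRsss => mmsmssss   [R ::= s]

S => Hs => mSs => mHss => mmSss => mmHsss => mmGmRsss => mmRmRsss => mmsmRsss => mmsmssss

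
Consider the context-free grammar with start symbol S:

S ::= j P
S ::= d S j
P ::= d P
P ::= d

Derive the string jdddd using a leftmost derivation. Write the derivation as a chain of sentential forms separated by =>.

S => jP   [S ::= j P]
jP => jdP   [P ::= d P]
jdP => jddP   [P ::= d P]
jddP => jdddP   [P ::= d P]
jdddP => jdddd   [P ::= d]

S => jP => jdP => jddP => jdddP => jdddd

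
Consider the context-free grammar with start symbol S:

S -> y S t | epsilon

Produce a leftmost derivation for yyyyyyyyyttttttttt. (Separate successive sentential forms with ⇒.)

S ⇒ ySt ⇒ yyStt ⇒ yyySttt ⇒ yyyyStttt ⇒ yyyyySttttt ⇒ yyyyyyStttttt ⇒ yyyyyyySttttttt ⇒ yyyyyyyyStttttttt ⇒ yyyyyyyyySttttttttt ⇒ yyyyyyyyyttttttttt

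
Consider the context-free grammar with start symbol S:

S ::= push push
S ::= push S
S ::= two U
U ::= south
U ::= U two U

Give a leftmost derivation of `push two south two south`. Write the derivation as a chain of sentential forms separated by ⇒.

S ⇒ push S ⇒ push two U ⇒ push two U two U ⇒ push two south two U ⇒ push two south two south

S ⇒ push S   [S ::= push S]
push S ⇒ push two U   [S ::= two U]
push two U ⇒ push two U two U   [U ::= U two U]
push two U two U ⇒ push two south two U   [U ::= south]
push two south two U ⇒ push two south two south   [U ::= south]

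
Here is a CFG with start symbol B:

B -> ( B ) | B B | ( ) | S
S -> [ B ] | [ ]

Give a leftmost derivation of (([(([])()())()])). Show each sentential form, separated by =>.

B => (B)   [B -> ( B )]
(B) => ((B))   [B -> ( B )]
((B)) => ((S))   [B -> S]
((S)) => (([B]))   [S -> [ B ]]
(([B])) => (([BB]))   [B -> B B]
(([BB])) => (([(B)B]))   [B -> ( B )]
(([(B)B])) => (([(BB)B]))   [B -> B B]
(([(BB)B])) => (([((B)B)B]))   [B -> ( B )]
(([((B)B)B])) => (([((S)B)B]))   [B -> S]
(([((S)B)B])) => (([(([])B)B]))   [S -> [ ]]
(([(([])B)B])) => (([(([])BB)B]))   [B -> B B]
(([(([])BB)B])) => (([(([])()B)B]))   [B -> ( )]
(([(([])()B)B])) => (([(([])()())B]))   [B -> ( )]
(([(([])()())B])) => (([(([])()())()]))   [B -> ( )]

B=>(B)=>((B))=>((S))=>(([B]))=>(([BB]))=>(([(B)B]))=>(([(BB)B]))=>(([((B)B)B]))=>(([((S)B)B]))=>(([(([])B)B]))=>(([(([])BB)B]))=>(([(([])()B)B]))=>(([(([])()())B]))=>(([(([])()())()]))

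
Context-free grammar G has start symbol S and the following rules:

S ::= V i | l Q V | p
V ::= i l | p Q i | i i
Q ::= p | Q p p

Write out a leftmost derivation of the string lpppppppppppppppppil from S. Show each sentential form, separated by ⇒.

S ⇒ lQV ⇒ lQppV ⇒ lQppppV ⇒ lQppppppV ⇒ lQppppppppV ⇒ lQppppppppppV ⇒ lQppppppppppppV ⇒ lQppppppppppppppV ⇒ lQppppppppppppppppV ⇒ lpppppppppppppppppV ⇒ lpppppppppppppppppil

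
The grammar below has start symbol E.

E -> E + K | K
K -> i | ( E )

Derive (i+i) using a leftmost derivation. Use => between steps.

E => K   [E -> K]
K => (E)   [K -> ( E )]
(E) => (E+K)   [E -> E + K]
(E+K) => (K+K)   [E -> K]
(K+K) => (i+K)   [K -> i]
(i+K) => (i+i)   [K -> i]

E=>K=>(E)=>(E+K)=>(K+K)=>(i+K)=>(i+i)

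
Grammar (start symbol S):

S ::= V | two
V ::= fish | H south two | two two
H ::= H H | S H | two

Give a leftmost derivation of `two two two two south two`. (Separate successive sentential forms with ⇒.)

S ⇒ V   [S ::= V]
V ⇒ H south two   [V ::= H south two]
H south two ⇒ S H south two   [H ::= S H]
S H south two ⇒ two H south two   [S ::= two]
two H south two ⇒ two H H south two   [H ::= H H]
two H H south two ⇒ two S H H south two   [H ::= S H]
two S H H south two ⇒ two two H H south two   [S ::= two]
two two H H south two ⇒ two two two H south two   [H ::= two]
two two two H south two ⇒ two two two two south two   [H ::= two]

S ⇒ V ⇒ H south two ⇒ S H south two ⇒ two H south two ⇒ two H H south two ⇒ two S H H south two ⇒ two two H H south two ⇒ two two two H south two ⇒ two two two two south two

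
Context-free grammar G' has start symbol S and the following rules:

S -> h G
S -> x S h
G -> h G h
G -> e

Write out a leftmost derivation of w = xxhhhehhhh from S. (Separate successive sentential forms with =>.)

S => xSh => xxShh => xxhGhh => xxhhGhhh => xxhhhGhhhh => xxhhhehhhh

S => xSh   [S -> x S h]
xSh => xxShh   [S -> x S h]
xxShh => xxhGhh   [S -> h G]
xxhGhh => xxhhGhhh   [G -> h G h]
xxhhGhhh => xxhhhGhhhh   [G -> h G h]
xxhhhGhhhh => xxhhhehhhh   [G -> e]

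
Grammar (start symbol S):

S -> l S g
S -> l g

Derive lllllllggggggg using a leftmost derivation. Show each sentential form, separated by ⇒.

S⇒lSg⇒llSgg⇒lllSggg⇒llllSgggg⇒lllllSggggg⇒llllllSgggggg⇒lllllllggggggg

S ⇒ lSg   [S -> l S g]
lSg ⇒ llSgg   [S -> l S g]
llSgg ⇒ lllSggg   [S -> l S g]
lllSggg ⇒ llllSgggg   [S -> l S g]
llllSgggg ⇒ lllllSggggg   [S -> l S g]
lllllSggggg ⇒ llllllSgggggg   [S -> l S g]
llllllSgggggg ⇒ lllllllggggggg   [S -> l g]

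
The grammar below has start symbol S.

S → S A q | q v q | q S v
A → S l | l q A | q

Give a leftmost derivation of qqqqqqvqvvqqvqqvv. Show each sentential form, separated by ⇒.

S ⇒ qSv ⇒ qqSvv ⇒ qqSAqvv ⇒ qqqSvAqvv ⇒ qqqSAqvAqvv ⇒ qqqqSvAqvAqvv ⇒ qqqqqSvvAqvAqvv ⇒ qqqqqqvqvvAqvAqvv ⇒ qqqqqqvqvvqqvAqvv ⇒ qqqqqqvqvvqqvqqvv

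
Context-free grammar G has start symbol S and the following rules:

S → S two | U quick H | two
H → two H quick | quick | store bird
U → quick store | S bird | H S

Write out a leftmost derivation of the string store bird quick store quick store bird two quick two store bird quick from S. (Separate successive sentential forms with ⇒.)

S ⇒ U quick H ⇒ H S quick H ⇒ store bird S quick H ⇒ store bird S two quick H ⇒ store bird U quick H two quick H ⇒ store bird quick store quick H two quick H ⇒ store bird quick store quick store bird two quick H ⇒ store bird quick store quick store bird two quick two H quick ⇒ store bird quick store quick store bird two quick two store bird quick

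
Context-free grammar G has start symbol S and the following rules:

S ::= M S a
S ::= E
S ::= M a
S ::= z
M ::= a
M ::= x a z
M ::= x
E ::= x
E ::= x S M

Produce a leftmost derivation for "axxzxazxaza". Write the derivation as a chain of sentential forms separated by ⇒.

S ⇒ MSa ⇒ aSa ⇒ aEa ⇒ axSMa ⇒ axEMa ⇒ axxSMMa ⇒ axxzMMa ⇒ axxzxazMa ⇒ axxzxazxaza

S ⇒ MSa   [S ::= M S a]
MSa ⇒ aSa   [M ::= a]
aSa ⇒ aEa   [S ::= E]
aEa ⇒ axSMa   [E ::= x S M]
axSMa ⇒ axEMa   [S ::= E]
axEMa ⇒ axxSMMa   [E ::= x S M]
axxSMMa ⇒ axxzMMa   [S ::= z]
axxzMMa ⇒ axxzxazMa   [M ::= x a z]
axxzxazMa ⇒ axxzxazxaza   [M ::= x a z]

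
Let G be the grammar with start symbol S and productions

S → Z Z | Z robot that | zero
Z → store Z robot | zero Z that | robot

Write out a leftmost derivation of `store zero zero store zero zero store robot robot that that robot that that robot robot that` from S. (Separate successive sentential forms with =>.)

S => Z robot that => store Z robot robot that => store zero Z that robot robot that => store zero zero Z that that robot robot that => store zero zero store Z robot that that robot robot that => store zero zero store zero Z that robot that that robot robot that => store zero zero store zero zero Z that that robot that that robot robot that => store zero zero store zero zero store Z robot that that robot that that robot robot that => store zero zero store zero zero store robot robot that that robot that that robot robot that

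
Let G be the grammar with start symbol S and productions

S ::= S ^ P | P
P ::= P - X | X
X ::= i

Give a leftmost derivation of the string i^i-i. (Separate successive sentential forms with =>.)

S => S^P   [S ::= S ^ P]
S^P => P^P   [S ::= P]
P^P => X^P   [P ::= X]
X^P => i^P   [X ::= i]
i^P => i^P-X   [P ::= P - X]
i^P-X => i^X-X   [P ::= X]
i^X-X => i^i-X   [X ::= i]
i^i-X => i^i-i   [X ::= i]

S => S^P => P^P => X^P => i^P => i^P-X => i^X-X => i^i-X => i^i-i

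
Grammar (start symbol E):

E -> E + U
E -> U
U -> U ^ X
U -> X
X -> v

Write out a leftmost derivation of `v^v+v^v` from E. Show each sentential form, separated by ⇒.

E⇒E+U⇒U+U⇒U^X+U⇒X^X+U⇒v^X+U⇒v^v+U⇒v^v+U^X⇒v^v+X^X⇒v^v+v^X⇒v^v+v^v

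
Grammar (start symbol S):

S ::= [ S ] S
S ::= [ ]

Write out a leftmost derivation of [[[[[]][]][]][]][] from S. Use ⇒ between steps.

S ⇒ [S]S   [S ::= [ S ] S]
[S]S ⇒ [[S]S]S   [S ::= [ S ] S]
[[S]S]S ⇒ [[[S]S]S]S   [S ::= [ S ] S]
[[[S]S]S]S ⇒ [[[[S]S]S]S]S   [S ::= [ S ] S]
[[[[S]S]S]S]S ⇒ [[[[[]]S]S]S]S   [S ::= [ ]]
[[[[[]]S]S]S]S ⇒ [[[[[]][]]S]S]S   [S ::= [ ]]
[[[[[]][]]S]S]S ⇒ [[[[[]][]][]]S]S   [S ::= [ ]]
[[[[[]][]][]]S]S ⇒ [[[[[]][]][]][]]S   [S ::= [ ]]
[[[[[]][]][]][]]S ⇒ [[[[[]][]][]][]][]   [S ::= [ ]]

S ⇒ [S]S ⇒ [[S]S]S ⇒ [[[S]S]S]S ⇒ [[[[S]S]S]S]S ⇒ [[[[[]]S]S]S]S ⇒ [[[[[]][]]S]S]S ⇒ [[[[[]][]][]]S]S ⇒ [[[[[]][]][]][]]S ⇒ [[[[[]][]][]][]][]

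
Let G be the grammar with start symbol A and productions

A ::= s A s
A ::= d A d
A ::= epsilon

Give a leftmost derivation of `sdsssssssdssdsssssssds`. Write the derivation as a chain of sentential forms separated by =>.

A => sAs => sdAds => sdsAsds => sdssAssds => sdsssAsssds => sdssssAssssds => sdsssssAsssssds => sdssssssAssssssds => sdsssssssAsssssssds => sdsssssssdAdsssssssds => sdsssssssdsAsdsssssssds => sdsssssssdssdsssssssds

A => sAs   [A ::= s A s]
sAs => sdAds   [A ::= d A d]
sdAds => sdsAsds   [A ::= s A s]
sdsAsds => sdssAssds   [A ::= s A s]
sdssAssds => sdsssAsssds   [A ::= s A s]
sdsssAsssds => sdssssAssssds   [A ::= s A s]
sdssssAssssds => sdsssssAsssssds   [A ::= s A s]
sdsssssAsssssds => sdssssssAssssssds   [A ::= s A s]
sdssssssAssssssds => sdsssssssAsssssssds   [A ::= s A s]
sdsssssssAsssssssds => sdsssssssdAdsssssssds   [A ::= d A d]
sdsssssssdAdsssssssds => sdsssssssdsAsdsssssssds   [A ::= s A s]
sdsssssssdsAsdsssssssds => sdsssssssdssdsssssssds   [A ::= epsilon]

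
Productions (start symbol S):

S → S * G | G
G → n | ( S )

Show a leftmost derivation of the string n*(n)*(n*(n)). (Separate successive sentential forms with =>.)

S=>S*G=>S*G*G=>G*G*G=>n*G*G=>n*(S)*G=>n*(G)*G=>n*(n)*G=>n*(n)*(S)=>n*(n)*(S*G)=>n*(n)*(G*G)=>n*(n)*(n*G)=>n*(n)*(n*(S))=>n*(n)*(n*(G))=>n*(n)*(n*(n))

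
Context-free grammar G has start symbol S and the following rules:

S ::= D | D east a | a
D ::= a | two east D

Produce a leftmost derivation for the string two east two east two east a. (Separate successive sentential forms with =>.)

S => D => two east D => two east two east D => two east two east two east D => two east two east two east a

S => D   [S ::= D]
D => two east D   [D ::= two east D]
two east D => two east two east D   [D ::= two east D]
two east two east D => two east two east two east D   [D ::= two east D]
two east two east two east D => two east two east two east a   [D ::= a]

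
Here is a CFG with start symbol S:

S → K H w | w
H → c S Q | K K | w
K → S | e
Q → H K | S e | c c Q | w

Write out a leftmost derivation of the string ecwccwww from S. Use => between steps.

S => KHw   [S → K H w]
KHw => eHw   [K → e]
eHw => ecSQw   [H → c S Q]
ecSQw => ecwQw   [S → w]
ecwQw => ecwccQw   [Q → c c Q]
ecwccQw => ecwccHKw   [Q → H K]
ecwccHKw => ecwccwKw   [H → w]
ecwccwKw => ecwccwSw   [K → S]
ecwccwSw => ecwccwww   [S → w]

S=>KHw=>eHw=>ecSQw=>ecwQw=>ecwccQw=>ecwccHKw=>ecwccwKw=>ecwccwSw=>ecwccwww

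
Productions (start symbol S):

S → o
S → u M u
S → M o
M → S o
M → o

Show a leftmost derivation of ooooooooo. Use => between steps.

S => Mo => Soo => Mooo => Soooo => Mooooo => Soooooo => Mooooooo => Soooooooo => ooooooooo

S => Mo   [S → M o]
Mo => Soo   [M → S o]
Soo => Mooo   [S → M o]
Mooo => Soooo   [M → S o]
Soooo => Mooooo   [S → M o]
Mooooo => Soooooo   [M → S o]
Soooooo => Mooooooo   [S → M o]
Mooooooo => Soooooooo   [M → S o]
Soooooooo => ooooooooo   [S → o]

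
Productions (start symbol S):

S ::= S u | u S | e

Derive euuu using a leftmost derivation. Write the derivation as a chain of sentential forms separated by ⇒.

S ⇒ Su   [S ::= S u]
Su ⇒ Suu   [S ::= S u]
Suu ⇒ Suuu   [S ::= S u]
Suuu ⇒ euuu   [S ::= e]

S ⇒ Su ⇒ Suu ⇒ Suuu ⇒ euuu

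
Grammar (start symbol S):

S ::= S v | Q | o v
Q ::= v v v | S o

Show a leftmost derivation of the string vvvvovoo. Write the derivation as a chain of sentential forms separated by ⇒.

S ⇒ Q ⇒ So ⇒ Qo ⇒ Soo ⇒ Svoo ⇒ Qvoo ⇒ Sovoo ⇒ Svovoo ⇒ Qvovoo ⇒ vvvvovoo

S ⇒ Q   [S ::= Q]
Q ⇒ So   [Q ::= S o]
So ⇒ Qo   [S ::= Q]
Qo ⇒ Soo   [Q ::= S o]
Soo ⇒ Svoo   [S ::= S v]
Svoo ⇒ Qvoo   [S ::= Q]
Qvoo ⇒ Sovoo   [Q ::= S o]
Sovoo ⇒ Svovoo   [S ::= S v]
Svovoo ⇒ Qvovoo   [S ::= Q]
Qvovoo ⇒ vvvvovoo   [Q ::= v v v]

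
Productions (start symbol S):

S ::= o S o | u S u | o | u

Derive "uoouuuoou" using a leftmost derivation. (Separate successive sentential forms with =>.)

S=>uSu=>uoSou=>uooSoou=>uoouSuoou=>uoouuuoou

S => uSu   [S ::= u S u]
uSu => uoSou   [S ::= o S o]
uoSou => uooSoou   [S ::= o S o]
uooSoou => uoouSuoou   [S ::= u S u]
uoouSuoou => uoouuuoou   [S ::= u]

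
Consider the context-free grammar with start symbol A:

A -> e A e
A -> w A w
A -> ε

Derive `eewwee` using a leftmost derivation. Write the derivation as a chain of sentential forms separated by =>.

A => eAe => eeAee => eewAwee => eewwee

A => eAe   [A -> e A e]
eAe => eeAee   [A -> e A e]
eeAee => eewAwee   [A -> w A w]
eewAwee => eewwee   [A -> ε]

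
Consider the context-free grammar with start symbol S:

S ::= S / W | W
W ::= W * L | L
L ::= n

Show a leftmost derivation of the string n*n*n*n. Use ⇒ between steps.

S ⇒ W   [S ::= W]
W ⇒ W*L   [W ::= W * L]
W*L ⇒ W*L*L   [W ::= W * L]
W*L*L ⇒ W*L*L*L   [W ::= W * L]
W*L*L*L ⇒ L*L*L*L   [W ::= L]
L*L*L*L ⇒ n*L*L*L   [L ::= n]
n*L*L*L ⇒ n*n*L*L   [L ::= n]
n*n*L*L ⇒ n*n*n*L   [L ::= n]
n*n*n*L ⇒ n*n*n*n   [L ::= n]

S ⇒ W ⇒ W*L ⇒ W*L*L ⇒ W*L*L*L ⇒ L*L*L*L ⇒ n*L*L*L ⇒ n*n*L*L ⇒ n*n*n*L ⇒ n*n*n*n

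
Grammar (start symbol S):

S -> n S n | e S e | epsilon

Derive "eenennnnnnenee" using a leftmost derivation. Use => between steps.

S=>eSe=>eeSee=>eenSnee=>eeneSenee=>eenenSnenee=>eenennSnnenee=>eenennnSnnnenee=>eenennnnnnenee

S => eSe   [S -> e S e]
eSe => eeSee   [S -> e S e]
eeSee => eenSnee   [S -> n S n]
eenSnee => eeneSenee   [S -> e S e]
eeneSenee => eenenSnenee   [S -> n S n]
eenenSnenee => eenennSnnenee   [S -> n S n]
eenennSnnenee => eenennnSnnnenee   [S -> n S n]
eenennnSnnnenee => eenennnnnnenee   [S -> epsilon]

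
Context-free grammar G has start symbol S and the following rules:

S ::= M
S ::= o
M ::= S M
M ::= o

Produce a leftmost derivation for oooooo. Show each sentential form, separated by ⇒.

S ⇒ M ⇒ SM ⇒ MM ⇒ SMM ⇒ MMM ⇒ SMMM ⇒ oMMM ⇒ ooMM ⇒ ooSMM ⇒ oooMM ⇒ oooSMM ⇒ ooooMM ⇒ oooooM ⇒ oooooo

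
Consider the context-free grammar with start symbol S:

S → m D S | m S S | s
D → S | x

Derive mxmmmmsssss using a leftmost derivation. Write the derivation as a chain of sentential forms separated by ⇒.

S ⇒ mDS ⇒ mxS ⇒ mxmDS ⇒ mxmSS ⇒ mxmmSSS ⇒ mxmmmSSSS ⇒ mxmmmmSSSSS ⇒ mxmmmmsSSSS ⇒ mxmmmmssSSS ⇒ mxmmmmsssSS ⇒ mxmmmmssssS ⇒ mxmmmmsssss

S ⇒ mDS   [S → m D S]
mDS ⇒ mxS   [D → x]
mxS ⇒ mxmDS   [S → m D S]
mxmDS ⇒ mxmSS   [D → S]
mxmSS ⇒ mxmmSSS   [S → m S S]
mxmmSSS ⇒ mxmmmSSSS   [S → m S S]
mxmmmSSSS ⇒ mxmmmmSSSSS   [S → m S S]
mxmmmmSSSSS ⇒ mxmmmmsSSSS   [S → s]
mxmmmmsSSSS ⇒ mxmmmmssSSS   [S → s]
mxmmmmssSSS ⇒ mxmmmmsssSS   [S → s]
mxmmmmsssSS ⇒ mxmmmmssssS   [S → s]
mxmmmmssssS ⇒ mxmmmmsssss   [S → s]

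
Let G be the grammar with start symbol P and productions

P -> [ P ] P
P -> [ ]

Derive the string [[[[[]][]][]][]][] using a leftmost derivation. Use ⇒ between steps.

P ⇒ [P]P ⇒ [[P]P]P ⇒ [[[P]P]P]P ⇒ [[[[P]P]P]P]P ⇒ [[[[[]]P]P]P]P ⇒ [[[[[]][]]P]P]P ⇒ [[[[[]][]][]]P]P ⇒ [[[[[]][]][]][]]P ⇒ [[[[[]][]][]][]][]

P ⇒ [P]P   [P -> [ P ] P]
[P]P ⇒ [[P]P]P   [P -> [ P ] P]
[[P]P]P ⇒ [[[P]P]P]P   [P -> [ P ] P]
[[[P]P]P]P ⇒ [[[[P]P]P]P]P   [P -> [ P ] P]
[[[[P]P]P]P]P ⇒ [[[[[]]P]P]P]P   [P -> [ ]]
[[[[[]]P]P]P]P ⇒ [[[[[]][]]P]P]P   [P -> [ ]]
[[[[[]][]]P]P]P ⇒ [[[[[]][]][]]P]P   [P -> [ ]]
[[[[[]][]][]]P]P ⇒ [[[[[]][]][]][]]P   [P -> [ ]]
[[[[[]][]][]][]]P ⇒ [[[[[]][]][]][]][]   [P -> [ ]]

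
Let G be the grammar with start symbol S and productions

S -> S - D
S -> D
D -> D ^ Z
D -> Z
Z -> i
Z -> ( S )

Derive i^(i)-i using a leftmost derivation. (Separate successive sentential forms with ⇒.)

S ⇒ S-D   [S -> S - D]
S-D ⇒ D-D   [S -> D]
D-D ⇒ D^Z-D   [D -> D ^ Z]
D^Z-D ⇒ Z^Z-D   [D -> Z]
Z^Z-D ⇒ i^Z-D   [Z -> i]
i^Z-D ⇒ i^(S)-D   [Z -> ( S )]
i^(S)-D ⇒ i^(D)-D   [S -> D]
i^(D)-D ⇒ i^(Z)-D   [D -> Z]
i^(Z)-D ⇒ i^(i)-D   [Z -> i]
i^(i)-D ⇒ i^(i)-Z   [D -> Z]
i^(i)-Z ⇒ i^(i)-i   [Z -> i]

S ⇒ S-D ⇒ D-D ⇒ D^Z-D ⇒ Z^Z-D ⇒ i^Z-D ⇒ i^(S)-D ⇒ i^(D)-D ⇒ i^(Z)-D ⇒ i^(i)-D ⇒ i^(i)-Z ⇒ i^(i)-i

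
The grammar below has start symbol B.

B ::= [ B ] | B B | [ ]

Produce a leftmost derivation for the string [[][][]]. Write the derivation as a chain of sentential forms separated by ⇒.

B ⇒ [B]   [B ::= [ B ]]
[B] ⇒ [BB]   [B ::= B B]
[BB] ⇒ [BBB]   [B ::= B B]
[BBB] ⇒ [[]BB]   [B ::= [ ]]
[[]BB] ⇒ [[][]B]   [B ::= [ ]]
[[][]B] ⇒ [[][][]]   [B ::= [ ]]

B ⇒ [B] ⇒ [BB] ⇒ [BBB] ⇒ [[]BB] ⇒ [[][]B] ⇒ [[][][]]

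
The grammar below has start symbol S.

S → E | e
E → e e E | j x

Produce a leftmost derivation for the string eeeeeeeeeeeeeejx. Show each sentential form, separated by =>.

S => E => eeE => eeeeE => eeeeeeE => eeeeeeeeE => eeeeeeeeeeE => eeeeeeeeeeeeE => eeeeeeeeeeeeeeE => eeeeeeeeeeeeeejx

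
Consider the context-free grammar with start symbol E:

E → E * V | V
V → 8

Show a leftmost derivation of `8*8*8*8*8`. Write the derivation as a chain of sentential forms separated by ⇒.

E ⇒ E*V ⇒ E*V*V ⇒ E*V*V*V ⇒ E*V*V*V*V ⇒ V*V*V*V*V ⇒ 8*V*V*V*V ⇒ 8*8*V*V*V ⇒ 8*8*8*V*V ⇒ 8*8*8*8*V ⇒ 8*8*8*8*8

E ⇒ E*V   [E → E * V]
E*V ⇒ E*V*V   [E → E * V]
E*V*V ⇒ E*V*V*V   [E → E * V]
E*V*V*V ⇒ E*V*V*V*V   [E → E * V]
E*V*V*V*V ⇒ V*V*V*V*V   [E → V]
V*V*V*V*V ⇒ 8*V*V*V*V   [V → 8]
8*V*V*V*V ⇒ 8*8*V*V*V   [V → 8]
8*8*V*V*V ⇒ 8*8*8*V*V   [V → 8]
8*8*8*V*V ⇒ 8*8*8*8*V   [V → 8]
8*8*8*8*V ⇒ 8*8*8*8*8   [V → 8]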